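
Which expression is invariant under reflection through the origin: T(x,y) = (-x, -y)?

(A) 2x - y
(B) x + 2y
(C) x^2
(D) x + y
C

The map is reflection through the origin: T(x,y) = (-x, -y).
Substitute the transformed coordinates into each option and compare with the original:
(A) 2x - y  ->  2(-x) - (-y) = -2x + y   [differs from 2x - y: not invariant]
(B) x + 2y  ->  (-x) + 2(-y) = -x - 2y   [differs from x + 2y: not invariant]
(C) x^2  ->  (-x)^2 = x^2   [equals x^2: invariant]
(D) x + y  ->  (-x) + (-y) = -x - y   [differs from x + y: not invariant]

Only option (C), x^2, is unchanged by the transformation.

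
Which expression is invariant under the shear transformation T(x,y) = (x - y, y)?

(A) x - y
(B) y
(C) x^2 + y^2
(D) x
B

Under the shear T(x,y) = (x - y, y):
Substitute the transformed coordinates into each option and compare with the original:
(A) x - y  ->  (x - y) - (y) = x - 2y   [differs from x - y: not invariant]
(B) y  ->  (y) = y   [equals y: invariant]
(C) x^2 + y^2  ->  (x - y)^2 + (y)^2 = x^2 - 2xy + 2y^2   [differs from x^2 + y^2: not invariant]
(D) x  ->  (x - y) = x - y   [differs from x: not invariant]

Only option (B), y, is unchanged by the transformation.
A horizontal shear moves points parallel to the x-axis, so the y-coordinate (and any function of y alone) is unchanged.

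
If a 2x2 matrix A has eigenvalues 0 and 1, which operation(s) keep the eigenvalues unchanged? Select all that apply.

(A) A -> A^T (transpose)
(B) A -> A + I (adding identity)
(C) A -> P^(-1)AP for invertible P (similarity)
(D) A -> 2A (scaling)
A and C

Eigenvalues are preserved by:
1. Similarity transformations: A -> P^(-1)AP (same characteristic polynomial)
2. Transpose: A^T has the same eigenvalues as A

Eigenvalues are NOT preserved by:
- Adding identity: eigenvalues become 0+1, 1+1
- Scaling: eigenvalues become 0, 2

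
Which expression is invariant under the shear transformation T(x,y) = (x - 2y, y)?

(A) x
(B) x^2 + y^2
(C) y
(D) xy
C

Under the shear T(x,y) = (x - 2y, y):
Substitute the transformed coordinates into each option and compare with the original:
(A) x  ->  (x - 2y) = x - 2y   [differs from x: not invariant]
(B) x^2 + y^2  ->  (x - 2y)^2 + (y)^2 = x^2 - 4xy + 5y^2   [differs from x^2 + y^2: not invariant]
(C) y  ->  (y) = y   [equals y: invariant]
(D) xy  ->  (x - 2y)(y) = xy - 2y^2   [differs from xy: not invariant]

Only option (C), y, is unchanged by the transformation.
A horizontal shear moves points parallel to the x-axis, so the y-coordinate (and any function of y alone) is unchanged.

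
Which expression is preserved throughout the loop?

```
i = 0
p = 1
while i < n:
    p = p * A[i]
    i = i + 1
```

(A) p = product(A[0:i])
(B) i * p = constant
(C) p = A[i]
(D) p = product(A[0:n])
A

A loop invariant must hold before the first iteration and be re-established by every execution of the body.

(A) p = product(A[0:i]): Initially i = 0 and p = 1 = product of the empty slice A[0:0]. If p = product(A[0:i]) holds at the top of an iteration, the body sets p to product(A[0:i]) * A[i] = product(A[0:i+1]) and then i to i+1, so the property is restored. At exit i = n, giving p = product(A[0:n]).

The other options fail:
(B) i * p = constant: initially i * p = 0, but after one iteration it is 1 * A[0], which is nonzero in general.
(C) p = A[i]: after the first iteration p = A[0] but i = 1; in general p is a product of several elements, not a single one.
(D) p = product(A[0:n]): false before the loop (p = 1, not the full product) -- it only becomes true at exit.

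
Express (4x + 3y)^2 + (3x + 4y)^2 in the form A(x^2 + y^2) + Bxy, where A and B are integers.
25(x^2 + y^2) + 48xy

Expanding: (4x + 3y)^2 = 16x^2 + 24xy + 9y^2
(3x + 4y)^2 = 9x^2 + 24xy + 16y^2
Sum = (16+9)(x^2+y^2) + 48xy = 25(x^2 + y^2) + 48xy
This is symmetric in x and y.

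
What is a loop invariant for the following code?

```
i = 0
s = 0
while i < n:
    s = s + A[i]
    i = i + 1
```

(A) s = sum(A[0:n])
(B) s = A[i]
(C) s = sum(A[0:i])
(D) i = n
C

A loop invariant must hold before the first iteration and be re-established by every execution of the body.

(C) s = sum(A[0:i]): Initially i = 0 and s = 0 = sum of the empty slice A[0:0]. If s = sum(A[0:i]) holds at the top of an iteration, the body sets s to sum(A[0:i]) + A[i] = sum(A[0:i+1]) and then i to i+1, so s = sum(A[0:i]) holds again. At exit i = n, giving s = sum(A[0:n]).

The other options fail:
(A) s = sum(A[0:n]): false before the loop (s = 0, not the full sum) -- it only becomes true at exit.
(B) s = A[i]: after the first iteration s = A[0] but i = 1, so s = A[i] compares s with the wrong element (and fails in general).
(D) i = n: false initially (i = 0); it is the exit condition, not an invariant.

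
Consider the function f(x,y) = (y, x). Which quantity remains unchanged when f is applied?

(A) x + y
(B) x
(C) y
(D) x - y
A

For f(x,y) = (y, x):
After applying f: x' = y, y' = x. So x' + y' = y + x = x + y.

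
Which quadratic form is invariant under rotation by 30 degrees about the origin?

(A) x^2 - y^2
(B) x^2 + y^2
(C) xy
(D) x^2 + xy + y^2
B

Rotation by 30 degrees sends (x, y) to (sqrt(3)x/2 - y/2, x/2 + sqrt(3)y/2).
Substitute the transformed coordinates into each option and compare with the original:
(A) x^2 - y^2  ->  (sqrt(3)x/2 - y/2)^2 - (x/2 + sqrt(3)y/2)^2 = x^2/2 - sqrt(3)xy - y^2/2   [differs from x^2 - y^2: not invariant]
(B) x^2 + y^2  ->  (sqrt(3)x/2 - y/2)^2 + (x/2 + sqrt(3)y/2)^2 = x^2 + y^2   [equals x^2 + y^2: invariant]
(C) xy  ->  (sqrt(3)x/2 - y/2)(x/2 + sqrt(3)y/2) = sqrt(3)x^2/4 + xy/2 - sqrt(3)y^2/4   [differs from xy: not invariant]
(D) x^2 + xy + y^2  ->  (sqrt(3)x/2 - y/2)^2 + (sqrt(3)x/2 - y/2)(x/2 + sqrt(3)y/2) + (x/2 + sqrt(3)y/2)^2 = sqrt(3)x^2/4 + x^2 + xy/2 - sqrt(3)y^2/4 + y^2   [differs from x^2 + xy + y^2: not invariant]

Only option (B), x^2 + y^2, is unchanged by the transformation.
x^2 + y^2 is the squared distance from the origin, which rotations preserve.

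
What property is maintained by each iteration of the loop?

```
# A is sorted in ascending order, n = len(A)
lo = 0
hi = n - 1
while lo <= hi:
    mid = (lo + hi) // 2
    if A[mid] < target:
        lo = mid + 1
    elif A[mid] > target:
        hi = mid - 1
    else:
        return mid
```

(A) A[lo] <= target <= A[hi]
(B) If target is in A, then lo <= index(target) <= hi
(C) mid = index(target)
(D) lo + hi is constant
B

A loop invariant must hold before the first iteration and be re-established by every execution of the body.

(B) If target is in A, then lo <= index(target) <= hi: Before the loop [lo, hi] = [0, n-1] covers every index. When A[mid] < target, sortedness puts target strictly to the right of mid, so setting lo = mid + 1 keeps index(target) in [lo, hi]; symmetrically for hi = mid - 1. Hence 'if target is in A then lo <= index(target) <= hi' holds after every iteration, and when lo > hi it proves target is absent.

The other options fail:
(A) A[lo] <= target <= A[hi]: fails when target is not in A (e.g. target < A[0] already violates it before the loop), so it is not maintained in general.
(C) mid = index(target): mid is just the current probe; it equals index(target) only on the iteration that returns.
(D) lo + hi is constant: each iteration moves exactly one of lo, hi, so lo + hi changes (e.g. 0 + (n-1) becomes (mid+1) + (n-1)).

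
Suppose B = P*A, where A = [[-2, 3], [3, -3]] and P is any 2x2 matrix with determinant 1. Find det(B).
-3

By the multiplicative property of determinants, det(B) = det(P*A) = det(P) * det(A) = det(A),
so the determinant is invariant under multiplication by any determinant-1 matrix; we just need det(A).

det(A) = (-2)(-3) - (3)(3) = 6 - 9 = -3

Therefore det(B) = 1 * (-3) = -3.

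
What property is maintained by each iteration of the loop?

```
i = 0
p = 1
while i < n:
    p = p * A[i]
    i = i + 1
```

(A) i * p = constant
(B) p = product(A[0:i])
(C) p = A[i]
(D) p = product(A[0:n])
B

A loop invariant must hold before the first iteration and be re-established by every execution of the body.

(B) p = product(A[0:i]): Initially i = 0 and p = 1 = product of the empty slice A[0:0]. If p = product(A[0:i]) holds at the top of an iteration, the body sets p to product(A[0:i]) * A[i] = product(A[0:i+1]) and then i to i+1, so the property is restored. At exit i = n, giving p = product(A[0:n]).

The other options fail:
(A) i * p = constant: initially i * p = 0, but after one iteration it is 1 * A[0], which is nonzero in general.
(C) p = A[i]: after the first iteration p = A[0] but i = 1; in general p is a product of several elements, not a single one.
(D) p = product(A[0:n]): false before the loop (p = 1, not the full product) -- it only becomes true at exit.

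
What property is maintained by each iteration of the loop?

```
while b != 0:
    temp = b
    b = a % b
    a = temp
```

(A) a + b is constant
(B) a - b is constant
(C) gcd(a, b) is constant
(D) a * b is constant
C

A loop invariant must hold before the first iteration and be re-established by every execution of the body.

(C) gcd(a, b) is constant: One iteration replaces (a, b) by (b, a mod b). Since a mod b = a - q*b for an integer q, any common divisor of a and b divides b and a mod b, and conversely; hence gcd(b, a mod b) = gcd(a, b). For instance (24, 5) -> (5, 4) keeps gcd = 1. At exit b = 0 and a = gcd of the original inputs.

The other options fail:
(A) a + b is constant: e.g. (a, b) = (24, 5) -> (5, 4): the sum goes from 29 to 9.
(B) a - b is constant: e.g. (a, b) = (24, 5) -> (5, 4): the difference goes from 19 to 1.
(D) a * b is constant: e.g. (a, b) = (24, 5) -> (5, 4): the product goes from 120 to 20.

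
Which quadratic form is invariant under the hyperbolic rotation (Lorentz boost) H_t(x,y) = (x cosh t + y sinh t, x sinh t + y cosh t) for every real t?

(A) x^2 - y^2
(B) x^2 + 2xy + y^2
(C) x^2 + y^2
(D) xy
A

Write x' = x cosh t + y sinh t, y' = x sinh t + y cosh t and substitute into each option:
(A) x^2 - y^2: (x cosh t + y sinh t)^2 - (x sinh t + y cosh t)^2 = x^2(cosh^2 t - sinh^2 t) + 2xy(cosh t sinh t - sinh t cosh t) + y^2(sinh^2 t - cosh^2 t) = x^2 - y^2   [invariant, using cosh^2 t - sinh^2 t = 1]
(B) x^2 + 2xy + y^2: (x' + y')^2 with x' + y' = (x + y)(cosh t + sinh t) = (x + y)e^t, so it becomes (x + y)^2 e^(2t)   [not invariant for t != 0]
(C) x^2 + y^2: (x cosh t + y sinh t)^2 + (x sinh t + y cosh t)^2 = (x^2 + y^2)(cosh^2 t + sinh^2 t) + 4xy sinh t cosh t = (x^2 + y^2) cosh 2t + 2xy sinh 2t   [not invariant for t != 0]
(D) xy: (x cosh t + y sinh t)(x sinh t + y cosh t) = xy(cosh^2 t + sinh^2 t) + (x^2 + y^2) sinh t cosh t = xy cosh 2t + (x^2 + y^2)(sinh 2t)/2   [not invariant for t != 0]

Only (A) x^2 - y^2 is unchanged; it is the Minkowski form preserved by Lorentz boosts, just as x^2 + y^2 is preserved by ordinary rotations.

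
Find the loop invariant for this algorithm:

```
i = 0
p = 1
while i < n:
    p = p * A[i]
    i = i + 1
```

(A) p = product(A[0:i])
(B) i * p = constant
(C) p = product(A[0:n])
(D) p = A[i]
A

A loop invariant must hold before the first iteration and be re-established by every execution of the body.

(A) p = product(A[0:i]): Initially i = 0 and p = 1 = product of the empty slice A[0:0]. If p = product(A[0:i]) holds at the top of an iteration, the body sets p to product(A[0:i]) * A[i] = product(A[0:i+1]) and then i to i+1, so the property is restored. At exit i = n, giving p = product(A[0:n]).

The other options fail:
(B) i * p = constant: initially i * p = 0, but after one iteration it is 1 * A[0], which is nonzero in general.
(C) p = product(A[0:n]): false before the loop (p = 1, not the full product) -- it only becomes true at exit.
(D) p = A[i]: after the first iteration p = A[0] but i = 1; in general p is a product of several elements, not a single one.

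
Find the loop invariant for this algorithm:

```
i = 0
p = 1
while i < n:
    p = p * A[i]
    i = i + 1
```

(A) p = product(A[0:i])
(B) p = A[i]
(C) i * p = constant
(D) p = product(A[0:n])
A

A loop invariant must hold before the first iteration and be re-established by every execution of the body.

(A) p = product(A[0:i]): Initially i = 0 and p = 1 = product of the empty slice A[0:0]. If p = product(A[0:i]) holds at the top of an iteration, the body sets p to product(A[0:i]) * A[i] = product(A[0:i+1]) and then i to i+1, so the property is restored. At exit i = n, giving p = product(A[0:n]).

The other options fail:
(B) p = A[i]: after the first iteration p = A[0] but i = 1; in general p is a product of several elements, not a single one.
(C) i * p = constant: initially i * p = 0, but after one iteration it is 1 * A[0], which is nonzero in general.
(D) p = product(A[0:n]): false before the loop (p = 1, not the full product) -- it only becomes true at exit.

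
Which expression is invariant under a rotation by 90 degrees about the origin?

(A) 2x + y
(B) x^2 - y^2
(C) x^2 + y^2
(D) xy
C

A rotation by 90 degrees sends (x, y) to (-y, x).
Substitute the transformed coordinates into each option and compare with the original:
(A) 2x + y  ->  2(-y) + (x) = x - 2y   [differs from 2x + y: not invariant]
(B) x^2 - y^2  ->  (-y)^2 - (x)^2 = -x^2 + y^2   [differs from x^2 - y^2: not invariant]
(C) x^2 + y^2  ->  (-y)^2 + (x)^2 = x^2 + y^2   [equals x^2 + y^2: invariant]
(D) xy  ->  (-y)(x) = -xy   [differs from xy: not invariant]

Only option (C), x^2 + y^2, is unchanged by the transformation.
Geometrically, x^2 + y^2 is the squared distance from the origin, which every rotation about the origin preserves.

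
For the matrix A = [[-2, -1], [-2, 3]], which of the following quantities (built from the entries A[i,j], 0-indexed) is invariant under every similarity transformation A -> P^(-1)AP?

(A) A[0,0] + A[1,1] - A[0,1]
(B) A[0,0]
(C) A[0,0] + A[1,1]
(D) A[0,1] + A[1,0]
C

A[0,0] + A[1,1] is the trace of A. By the cyclic property of the trace, tr(P^(-1)AP) = tr(APP^(-1)) = tr(A), so it is the same for every matrix similar to A.

The other combinations are not similarity invariants. For example, take P = [[1, 1], [1, 2]] (det P = 1), so P^(-1) = [[2, -1], [-1, 1]] and
B = P^(-1)AP = [[-7, -12], [4, 8]].
Evaluating each option on A and on B:
(A) A[0,0] + A[1,1] - A[0,1]: 2 for A, 13 for B -> changes
(B) A[0,0]: -2 for A, -7 for B -> changes
(C) A[0,0] + A[1,1]: 1 for A, 1 for B -> unchanged
(D) A[0,1] + A[1,0]: -3 for A, -8 for B -> changes

Only (C) A[0,0] + A[1,1] = 1 survives (and it does so for every P, not just this one), so it is the invariant.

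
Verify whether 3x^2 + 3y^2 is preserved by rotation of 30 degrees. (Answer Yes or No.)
Yes

Applying rotation by 30 degrees: x' = x*cos(30 degrees) - y*sin(30 degrees) = sqrt(3)x/2 - y/2, y' = x*sin(30 degrees) + y*cos(30 degrees) = x/2 + sqrt(3)y/2

Substituting into 3x^2 + 3y^2:
3(sqrt(3)x/2 - y/2)^2 + 3(x/2 + sqrt(3)y/2)^2
= 3x^2 + 3y^2

This equals the original expression 3x^2 + 3y^2, so it IS invariant.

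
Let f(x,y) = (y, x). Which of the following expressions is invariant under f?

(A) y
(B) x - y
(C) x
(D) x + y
D

For f(x,y) = (y, x):
After applying f: x' = y, y' = x. So x' + y' = y + x = x + y.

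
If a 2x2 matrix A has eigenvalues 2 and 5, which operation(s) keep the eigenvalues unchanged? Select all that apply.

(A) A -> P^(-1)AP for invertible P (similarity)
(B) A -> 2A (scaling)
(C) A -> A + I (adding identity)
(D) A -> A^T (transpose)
A and D

Eigenvalues are preserved by:
1. Similarity transformations: A -> P^(-1)AP (same characteristic polynomial)
2. Transpose: A^T has the same eigenvalues as A

Eigenvalues are NOT preserved by:
- Adding identity: eigenvalues become 2+1, 5+1
- Scaling: eigenvalues become 4, 10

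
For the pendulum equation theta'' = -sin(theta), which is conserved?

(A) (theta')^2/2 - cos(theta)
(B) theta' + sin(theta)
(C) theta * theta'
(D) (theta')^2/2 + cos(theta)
A

A first integral I satisfies dI/dt = 0 along every solution. Differentiate each option and use the equation of motion:
(A) d/dt[(theta')^2/2 - cos(theta)] = theta' theta'' + sin(theta) theta' = theta'(-sin(theta)) + theta' sin(theta) = 0
(B) d/dt[theta' + sin(theta)] = theta'' + cos(theta) theta' = -sin(theta) + theta' cos(theta), not identically 0
(C) d/dt[theta * theta'] = (theta')^2 + theta theta'' = (theta')^2 - theta sin(theta), not identically 0
(D) d/dt[(theta')^2/2 + cos(theta)] = theta' theta'' - sin(theta) theta' = -2 theta' sin(theta), not identically 0

Only (A) has zero time-derivative. This is the total energy: kinetic (theta')^2/2 plus potential -cos(theta).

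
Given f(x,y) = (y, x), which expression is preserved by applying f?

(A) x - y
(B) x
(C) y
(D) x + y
D

For f(x,y) = (y, x):
After applying f: x' = y, y' = x. So x' + y' = y + x = x + y.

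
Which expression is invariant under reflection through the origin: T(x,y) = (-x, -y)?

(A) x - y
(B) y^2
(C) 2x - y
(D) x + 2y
B

The map is reflection through the origin: T(x,y) = (-x, -y).
Substitute the transformed coordinates into each option and compare with the original:
(A) x - y  ->  (-x) - (-y) = -x + y   [differs from x - y: not invariant]
(B) y^2  ->  (-y)^2 = y^2   [equals y^2: invariant]
(C) 2x - y  ->  2(-x) - (-y) = -2x + y   [differs from 2x - y: not invariant]
(D) x + 2y  ->  (-x) + 2(-y) = -x - 2y   [differs from x + 2y: not invariant]

Only option (B), y^2, is unchanged by the transformation.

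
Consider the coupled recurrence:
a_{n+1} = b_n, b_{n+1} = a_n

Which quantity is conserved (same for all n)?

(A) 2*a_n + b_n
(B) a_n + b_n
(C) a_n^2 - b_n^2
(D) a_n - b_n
B

Replace a_n by a_{n+1} = b_n and b_n by b_{n+1} = a_n in each option and simplify:
(A) 2*a_n + b_n  ->  2*(b_n) + (a_n) = a_n + 2*b_n   [not conserved]
(B) a_n + b_n  ->  (b_n) + (a_n) = a_n + b_n   [conserved]
(C) a_n^2 - b_n^2  ->  (b_n)^2 - (a_n)^2 = -a_n^2 + b_n^2   [not conserved]
(D) a_n - b_n  ->  (b_n) - (a_n) = -a_n + b_n   [not conserved]

Only (B) a_n + b_n returns to itself after one step, so it is the conserved quantity.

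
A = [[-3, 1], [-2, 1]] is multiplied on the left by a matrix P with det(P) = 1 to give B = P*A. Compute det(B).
-1

By the multiplicative property of determinants, det(B) = det(P*A) = det(P) * det(A) = det(A),
so the determinant is invariant under multiplication by any determinant-1 matrix; we just need det(A).

det(A) = (-3)(1) - (1)(-2) = -3 - (-2) = -1

Therefore det(B) = 1 * (-1) = -1.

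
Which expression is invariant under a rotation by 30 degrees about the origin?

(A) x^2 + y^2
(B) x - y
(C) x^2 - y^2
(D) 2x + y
A

A rotation by 30 degrees sends (x, y) to (sqrt(3)x/2 - y/2, x/2 + sqrt(3)y/2).
Substitute the transformed coordinates into each option and compare with the original:
(A) x^2 + y^2  ->  (sqrt(3)x/2 - y/2)^2 + (x/2 + sqrt(3)y/2)^2 = x^2 + y^2   [equals x^2 + y^2: invariant]
(B) x - y  ->  (sqrt(3)x/2 - y/2) - (x/2 + sqrt(3)y/2) = -x/2 + sqrt(3)x/2 - sqrt(3)y/2 - y/2   [differs from x - y: not invariant]
(C) x^2 - y^2  ->  (sqrt(3)x/2 - y/2)^2 - (x/2 + sqrt(3)y/2)^2 = x^2/2 - sqrt(3)xy - y^2/2   [differs from x^2 - y^2: not invariant]
(D) 2x + y  ->  2(sqrt(3)x/2 - y/2) + (x/2 + sqrt(3)y/2) = x/2 + sqrt(3)x - y + sqrt(3)y/2   [differs from 2x + y: not invariant]

Only option (A), x^2 + y^2, is unchanged by the transformation.
Geometrically, x^2 + y^2 is the squared distance from the origin, which every rotation about the origin preserves.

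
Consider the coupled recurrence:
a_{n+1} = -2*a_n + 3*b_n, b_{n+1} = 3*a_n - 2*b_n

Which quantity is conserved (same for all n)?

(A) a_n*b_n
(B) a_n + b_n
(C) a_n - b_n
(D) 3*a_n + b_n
B

Replace a_n by a_{n+1} = -2*a_n + 3*b_n and b_n by b_{n+1} = 3*a_n - 2*b_n in each option and simplify:
(A) a_n*b_n  ->  (-2*a_n + 3*b_n)*(3*a_n - 2*b_n) = -6*a_n^2 + 13*a_n*b_n - 6*b_n^2   [not conserved]
(B) a_n + b_n  ->  (-2*a_n + 3*b_n) + (3*a_n - 2*b_n) = a_n + b_n   [conserved]
(C) a_n - b_n  ->  (-2*a_n + 3*b_n) - (3*a_n - 2*b_n) = -5*a_n + 5*b_n   [not conserved]
(D) 3*a_n + b_n  ->  3*(-2*a_n + 3*b_n) + (3*a_n - 2*b_n) = -3*a_n + 7*b_n   [not conserved]

Only (B) a_n + b_n returns to itself after one step, so it is the conserved quantity.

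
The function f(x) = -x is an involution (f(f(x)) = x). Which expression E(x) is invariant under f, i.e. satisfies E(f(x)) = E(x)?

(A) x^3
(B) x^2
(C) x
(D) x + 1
B

Replace x by f(x) = -x in each option and simplify. As a quick numerical cross-check, also compare E(5) with E(f(5)) = E(-5).

(A) x^3  ->  (-x)^3 = -x^3; check: E(5) = 125 but E(-5) = -125.   [not invariant]
(B) x^2  ->  (-x)^2, which simplifies back to x^2; check: E(5) = 25, E(-5) = 25.   [invariant]
(C) x  ->  (-x) = -x; check: E(5) = 5 but E(-5) = -5.   [not invariant]
(D) x + 1  ->  (-x) + 1 = 1 - x; check: E(5) = 6 but E(-5) = -4.   [not invariant]

Only (B) is unchanged. E is symmetric under swapping x with f(x) = -x, which is exactly what an involution does.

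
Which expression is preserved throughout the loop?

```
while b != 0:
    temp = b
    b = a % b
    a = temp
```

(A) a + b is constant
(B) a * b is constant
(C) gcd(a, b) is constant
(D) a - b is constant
C

A loop invariant must hold before the first iteration and be re-established by every execution of the body.

(C) gcd(a, b) is constant: One iteration replaces (a, b) by (b, a mod b). Since a mod b = a - q*b for an integer q, any common divisor of a and b divides b and a mod b, and conversely; hence gcd(b, a mod b) = gcd(a, b). For instance (30, 12) -> (12, 6) keeps gcd = 6. At exit b = 0 and a = gcd of the original inputs.

The other options fail:
(A) a + b is constant: e.g. (a, b) = (30, 12) -> (12, 6): the sum goes from 42 to 18.
(B) a * b is constant: e.g. (a, b) = (30, 12) -> (12, 6): the product goes from 360 to 72.
(D) a - b is constant: e.g. (a, b) = (30, 12) -> (12, 6): the difference goes from 18 to 6.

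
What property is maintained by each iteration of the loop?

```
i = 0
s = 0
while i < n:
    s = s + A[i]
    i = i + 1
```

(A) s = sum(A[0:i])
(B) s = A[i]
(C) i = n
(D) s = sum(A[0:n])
A

A loop invariant must hold before the first iteration and be re-established by every execution of the body.

(A) s = sum(A[0:i]): Initially i = 0 and s = 0 = sum of the empty slice A[0:0]. If s = sum(A[0:i]) holds at the top of an iteration, the body sets s to sum(A[0:i]) + A[i] = sum(A[0:i+1]) and then i to i+1, so s = sum(A[0:i]) holds again. At exit i = n, giving s = sum(A[0:n]).

The other options fail:
(B) s = A[i]: after the first iteration s = A[0] but i = 1, so s = A[i] compares s with the wrong element (and fails in general).
(C) i = n: false initially (i = 0); it is the exit condition, not an invariant.
(D) s = sum(A[0:n]): false before the loop (s = 0, not the full sum) -- it only becomes true at exit.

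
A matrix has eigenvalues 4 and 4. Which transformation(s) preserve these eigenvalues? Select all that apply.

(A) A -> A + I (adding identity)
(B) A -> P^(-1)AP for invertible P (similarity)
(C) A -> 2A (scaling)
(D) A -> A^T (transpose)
B and D

Eigenvalues are preserved by:
1. Similarity transformations: A -> P^(-1)AP (same characteristic polynomial)
2. Transpose: A^T has the same eigenvalues as A

Eigenvalues are NOT preserved by:
- Adding identity: eigenvalues become 4+1, 4+1
- Scaling: eigenvalues become 8, 8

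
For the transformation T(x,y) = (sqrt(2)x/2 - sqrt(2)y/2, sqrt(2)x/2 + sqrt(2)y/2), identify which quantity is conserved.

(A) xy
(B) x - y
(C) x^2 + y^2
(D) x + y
C

An expression E(x,y) is invariant under T if E(T(x,y)) = E(x,y). Here T(x,y) = (sqrt(2)x/2 - sqrt(2)y/2, sqrt(2)x/2 + sqrt(2)y/2).
Substitute the transformed coordinates into each option and compare with the original:
(A) xy  ->  (sqrt(2)x/2 - sqrt(2)y/2)(sqrt(2)x/2 + sqrt(2)y/2) = x^2/2 - y^2/2   [differs from xy: not invariant]
(B) x - y  ->  (sqrt(2)x/2 - sqrt(2)y/2) - (sqrt(2)x/2 + sqrt(2)y/2) = -sqrt(2)y   [differs from x - y: not invariant]
(C) x^2 + y^2  ->  (sqrt(2)x/2 - sqrt(2)y/2)^2 + (sqrt(2)x/2 + sqrt(2)y/2)^2 = x^2 + y^2   [equals x^2 + y^2: invariant]
(D) x + y  ->  (sqrt(2)x/2 - sqrt(2)y/2) + (sqrt(2)x/2 + sqrt(2)y/2) = sqrt(2)x   [differs from x + y: not invariant]

Only option (C), x^2 + y^2, is unchanged by the transformation.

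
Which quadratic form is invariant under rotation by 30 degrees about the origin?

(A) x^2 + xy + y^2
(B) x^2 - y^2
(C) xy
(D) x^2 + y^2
D

Rotation by 30 degrees sends (x, y) to (sqrt(3)x/2 - y/2, x/2 + sqrt(3)y/2).
Substitute the transformed coordinates into each option and compare with the original:
(A) x^2 + xy + y^2  ->  (sqrt(3)x/2 - y/2)^2 + (sqrt(3)x/2 - y/2)(x/2 + sqrt(3)y/2) + (x/2 + sqrt(3)y/2)^2 = sqrt(3)x^2/4 + x^2 + xy/2 - sqrt(3)y^2/4 + y^2   [differs from x^2 + xy + y^2: not invariant]
(B) x^2 - y^2  ->  (sqrt(3)x/2 - y/2)^2 - (x/2 + sqrt(3)y/2)^2 = x^2/2 - sqrt(3)xy - y^2/2   [differs from x^2 - y^2: not invariant]
(C) xy  ->  (sqrt(3)x/2 - y/2)(x/2 + sqrt(3)y/2) = sqrt(3)x^2/4 + xy/2 - sqrt(3)y^2/4   [differs from xy: not invariant]
(D) x^2 + y^2  ->  (sqrt(3)x/2 - y/2)^2 + (x/2 + sqrt(3)y/2)^2 = x^2 + y^2   [equals x^2 + y^2: invariant]

Only option (D), x^2 + y^2, is unchanged by the transformation.
x^2 + y^2 is the squared distance from the origin, which rotations preserve.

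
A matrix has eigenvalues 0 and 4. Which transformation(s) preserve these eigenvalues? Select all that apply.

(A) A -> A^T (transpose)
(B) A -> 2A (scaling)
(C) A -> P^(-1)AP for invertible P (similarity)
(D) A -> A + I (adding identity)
A and C

Eigenvalues are preserved by:
1. Similarity transformations: A -> P^(-1)AP (same characteristic polynomial)
2. Transpose: A^T has the same eigenvalues as A

Eigenvalues are NOT preserved by:
- Adding identity: eigenvalues become 0+1, 4+1
- Scaling: eigenvalues become 0, 8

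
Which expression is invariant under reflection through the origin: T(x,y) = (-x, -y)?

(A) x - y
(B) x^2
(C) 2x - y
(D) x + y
B

The map is reflection through the origin: T(x,y) = (-x, -y).
Substitute the transformed coordinates into each option and compare with the original:
(A) x - y  ->  (-x) - (-y) = -x + y   [differs from x - y: not invariant]
(B) x^2  ->  (-x)^2 = x^2   [equals x^2: invariant]
(C) 2x - y  ->  2(-x) - (-y) = -2x + y   [differs from 2x - y: not invariant]
(D) x + y  ->  (-x) + (-y) = -x - y   [differs from x + y: not invariant]

Only option (B), x^2, is unchanged by the transformation.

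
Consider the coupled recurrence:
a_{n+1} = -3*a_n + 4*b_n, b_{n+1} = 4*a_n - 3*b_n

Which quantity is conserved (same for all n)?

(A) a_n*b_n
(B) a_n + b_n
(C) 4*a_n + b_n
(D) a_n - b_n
B

Replace a_n by a_{n+1} = -3*a_n + 4*b_n and b_n by b_{n+1} = 4*a_n - 3*b_n in each option and simplify:
(A) a_n*b_n  ->  (-3*a_n + 4*b_n)*(4*a_n - 3*b_n) = -12*a_n^2 + 25*a_n*b_n - 12*b_n^2   [not conserved]
(B) a_n + b_n  ->  (-3*a_n + 4*b_n) + (4*a_n - 3*b_n) = a_n + b_n   [conserved]
(C) 4*a_n + b_n  ->  4*(-3*a_n + 4*b_n) + (4*a_n - 3*b_n) = -8*a_n + 13*b_n   [not conserved]
(D) a_n - b_n  ->  (-3*a_n + 4*b_n) - (4*a_n - 3*b_n) = -7*a_n + 7*b_n   [not conserved]

Only (B) a_n + b_n returns to itself after one step, so it is the conserved quantity.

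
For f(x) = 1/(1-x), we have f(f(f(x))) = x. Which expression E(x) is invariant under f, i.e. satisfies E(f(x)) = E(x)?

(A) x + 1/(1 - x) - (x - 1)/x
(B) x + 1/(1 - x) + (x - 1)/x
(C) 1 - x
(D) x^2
B

Replace x by f(x) = 1/(1 - x) in each option and simplify. As a quick numerical cross-check, also compare E(3) with E(f(3)) = E(-1/2).

(A) x + 1/(1 - x) - (x - 1)/x  ->  (1/(1 - x)) + 1/(1 - (1/(1 - x))) - ((1/(1 - x)) - 1)/(1/(1 - x)) = (x^2(1 - x) - x + (x - 1)^2)/(x(x - 1)); check: E(3) = 11/6 but E(-1/2) = -17/6.   [not invariant]
(B) x + 1/(1 - x) + (x - 1)/x  ->  (1/(1 - x)) + 1/(1 - (1/(1 - x))) + ((1/(1 - x)) - 1)/(1/(1 - x)), which simplifies back to x + 1/(1 - x) + (x - 1)/x; check: E(3) = 19/6, E(-1/2) = 19/6.   [invariant]
(C) 1 - x  ->  1 - (1/(1 - x)) = x/(x - 1); check: E(3) = -2 but E(-1/2) = 3/2.   [not invariant]
(D) x^2  ->  (1/(1 - x))^2 = (x - 1)^(-2); check: E(3) = 9 but E(-1/2) = 1/4.   [not invariant]

Only (B) is unchanged. Indeed f(f(x)) = 1/(1 - 1/(1-x)) = (1-x)/(-x) = (x-1)/x, so E(x) = x + f(x) + f(f(x)) is the sum over the whole 3-cycle; applying f just permutes the three terms cyclically (x -> f(x) -> f(f(x)) -> x), leaving the sum unchanged.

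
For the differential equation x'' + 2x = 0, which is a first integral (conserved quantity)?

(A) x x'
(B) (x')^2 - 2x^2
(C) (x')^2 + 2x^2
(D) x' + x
C

A first integral I satisfies dI/dt = 0 along every solution. Differentiate each option and use the equation of motion:
(A) d/dt[x x'] = (x')^2 + x x'' = (x')^2 - 2x^2, not identically 0
(B) d/dt[(x')^2 - 2x^2] = 2x'x'' - 4x x' = -8x x', not identically 0
(C) d/dt[(x')^2 + 2x^2] = 2x'x'' + 4x x' = 2x'(-2x) + 4x x' = 0
(D) d/dt[x' + x] = x'' + x' = -2x + x', not identically 0

Only (C) has zero time-derivative. So the energy-like quantity (x')^2 + 2x^2 is the first integral.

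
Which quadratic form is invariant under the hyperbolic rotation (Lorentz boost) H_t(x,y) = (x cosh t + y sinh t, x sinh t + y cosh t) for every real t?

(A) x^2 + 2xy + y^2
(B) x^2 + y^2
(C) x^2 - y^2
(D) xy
C

Write x' = x cosh t + y sinh t, y' = x sinh t + y cosh t and substitute into each option:
(A) x^2 + 2xy + y^2: (x' + y')^2 with x' + y' = (x + y)(cosh t + sinh t) = (x + y)e^t, so it becomes (x + y)^2 e^(2t)   [not invariant for t != 0]
(B) x^2 + y^2: (x cosh t + y sinh t)^2 + (x sinh t + y cosh t)^2 = (x^2 + y^2)(cosh^2 t + sinh^2 t) + 4xy sinh t cosh t = (x^2 + y^2) cosh 2t + 2xy sinh 2t   [not invariant for t != 0]
(C) x^2 - y^2: (x cosh t + y sinh t)^2 - (x sinh t + y cosh t)^2 = x^2(cosh^2 t - sinh^2 t) + 2xy(cosh t sinh t - sinh t cosh t) + y^2(sinh^2 t - cosh^2 t) = x^2 - y^2   [invariant, using cosh^2 t - sinh^2 t = 1]
(D) xy: (x cosh t + y sinh t)(x sinh t + y cosh t) = xy(cosh^2 t + sinh^2 t) + (x^2 + y^2) sinh t cosh t = xy cosh 2t + (x^2 + y^2)(sinh 2t)/2   [not invariant for t != 0]

Only (C) x^2 - y^2 is unchanged; it is the Minkowski form preserved by Lorentz boosts, just as x^2 + y^2 is preserved by ordinary rotations.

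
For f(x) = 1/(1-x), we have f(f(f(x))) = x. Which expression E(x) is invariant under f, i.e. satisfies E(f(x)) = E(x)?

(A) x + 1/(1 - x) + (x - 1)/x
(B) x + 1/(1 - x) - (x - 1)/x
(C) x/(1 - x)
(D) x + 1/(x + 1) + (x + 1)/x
A

Replace x by f(x) = 1/(1 - x) in each option and simplify. As a quick numerical cross-check, also compare E(4) with E(f(4)) = E(-1/3).

(A) x + 1/(1 - x) + (x - 1)/x  ->  (1/(1 - x)) + 1/(1 - (1/(1 - x))) + ((1/(1 - x)) - 1)/(1/(1 - x)), which simplifies back to x + 1/(1 - x) + (x - 1)/x; check: E(4) = 53/12, E(-1/3) = 53/12.   [invariant]
(B) x + 1/(1 - x) - (x - 1)/x  ->  (1/(1 - x)) + 1/(1 - (1/(1 - x))) - ((1/(1 - x)) - 1)/(1/(1 - x)) = (x^2(1 - x) - x + (x - 1)^2)/(x(x - 1)); check: E(4) = 35/12 but E(-1/3) = -43/12.   [not invariant]
(C) x/(1 - x)  ->  (1/(1 - x))/(1 - (1/(1 - x))) = -1/x; check: E(4) = -4/3 but E(-1/3) = -1/4.   [not invariant]
(D) x + 1/(x + 1) + (x + 1)/x  ->  (1/(1 - x)) + 1/((1/(1 - x)) + 1) + ((1/(1 - x)) + 1)/(1/(1 - x)) = (-x^3 + 6x^2 - 11x + 7)/(x^2 - 3x + 2); check: E(4) = 109/20 but E(-1/3) = -5/6.   [not invariant]

Only (A) is unchanged. Indeed f(f(x)) = 1/(1 - 1/(1-x)) = (1-x)/(-x) = (x-1)/x, so E(x) = x + f(x) + f(f(x)) is the sum over the whole 3-cycle; applying f just permutes the three terms cyclically (x -> f(x) -> f(f(x)) -> x), leaving the sum unchanged.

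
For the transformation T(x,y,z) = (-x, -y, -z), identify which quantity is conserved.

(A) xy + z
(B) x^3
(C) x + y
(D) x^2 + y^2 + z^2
D

Apply T(x,y,z) = (-x, -y, -z) to each option, i.e. replace (x, y, z) by the transformed coordinates.
Substitute the transformed coordinates into each option and compare with the original:
(A) xy + z  ->  (-x)(-y) + (-z) = xy - z   [differs from xy + z: not invariant]
(B) x^3  ->  (-x)^3 = -x^3   [differs from x^3: not invariant]
(C) x + y  ->  (-x) + (-y) = -x - y   [differs from x + y: not invariant]
(D) x^2 + y^2 + z^2  ->  (-x)^2 + (-y)^2 + (-z)^2 = x^2 + y^2 + z^2   [equals x^2 + y^2 + z^2: invariant]

Only option (D), x^2 + y^2 + z^2, is unchanged by the transformation.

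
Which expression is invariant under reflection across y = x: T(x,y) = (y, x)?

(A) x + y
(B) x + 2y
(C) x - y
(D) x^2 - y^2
A

The map is reflection across y = x: T(x,y) = (y, x).
Substitute the transformed coordinates into each option and compare with the original:
(A) x + y  ->  (y) + (x) = x + y   [equals x + y: invariant]
(B) x + 2y  ->  (y) + 2(x) = 2x + y   [differs from x + 2y: not invariant]
(C) x - y  ->  (y) - (x) = -x + y   [differs from x - y: not invariant]
(D) x^2 - y^2  ->  (y)^2 - (x)^2 = -x^2 + y^2   [differs from x^2 - y^2: not invariant]

Only option (A), x + y, is unchanged by the transformation.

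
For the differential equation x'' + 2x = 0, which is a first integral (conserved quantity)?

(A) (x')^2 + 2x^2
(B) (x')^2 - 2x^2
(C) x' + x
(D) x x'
A

A first integral I satisfies dI/dt = 0 along every solution. Differentiate each option and use the equation of motion:
(A) d/dt[(x')^2 + 2x^2] = 2x'x'' + 4x x' = 2x'(-2x) + 4x x' = 0
(B) d/dt[(x')^2 - 2x^2] = 2x'x'' - 4x x' = -8x x', not identically 0
(C) d/dt[x' + x] = x'' + x' = -2x + x', not identically 0
(D) d/dt[x x'] = (x')^2 + x x'' = (x')^2 - 2x^2, not identically 0

Only (A) has zero time-derivative. So the energy-like quantity (x')^2 + 2x^2 is the first integral.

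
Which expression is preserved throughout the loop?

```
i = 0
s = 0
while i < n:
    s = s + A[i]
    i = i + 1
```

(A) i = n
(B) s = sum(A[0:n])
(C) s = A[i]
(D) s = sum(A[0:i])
D

A loop invariant must hold before the first iteration and be re-established by every execution of the body.

(D) s = sum(A[0:i]): Initially i = 0 and s = 0 = sum of the empty slice A[0:0]. If s = sum(A[0:i]) holds at the top of an iteration, the body sets s to sum(A[0:i]) + A[i] = sum(A[0:i+1]) and then i to i+1, so s = sum(A[0:i]) holds again. At exit i = n, giving s = sum(A[0:n]).

The other options fail:
(A) i = n: false initially (i = 0); it is the exit condition, not an invariant.
(B) s = sum(A[0:n]): false before the loop (s = 0, not the full sum) -- it only becomes true at exit.
(C) s = A[i]: after the first iteration s = A[0] but i = 1, so s = A[i] compares s with the wrong element (and fails in general).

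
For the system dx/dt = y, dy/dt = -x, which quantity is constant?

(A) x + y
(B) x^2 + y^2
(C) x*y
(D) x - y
B

A first integral I satisfies dI/dt = 0 along every solution. Differentiate each option and use the equation of motion:
(A) d/dt[x + y] = y + (-x) = y - x, not identically 0
(B) d/dt[x^2 + y^2] = 2x*dx/dt + 2y*dy/dt = 2x*y + 2y*(-x) = 0
(C) d/dt[x*y] = (dx/dt)y + x(dy/dt) = y^2 - x^2, not identically 0
(D) d/dt[x - y] = y - (-x) = x + y, not identically 0

Only (B) has zero time-derivative. So x^2 + y^2 (the squared radius; trajectories are circles) is the conserved quantity.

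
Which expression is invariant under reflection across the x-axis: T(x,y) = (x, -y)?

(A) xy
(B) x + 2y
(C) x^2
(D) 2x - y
C

The map is reflection across the x-axis: T(x,y) = (x, -y).
Substitute the transformed coordinates into each option and compare with the original:
(A) xy  ->  (x)(-y) = -xy   [differs from xy: not invariant]
(B) x + 2y  ->  (x) + 2(-y) = x - 2y   [differs from x + 2y: not invariant]
(C) x^2  ->  (x)^2 = x^2   [equals x^2: invariant]
(D) 2x - y  ->  2(x) - (-y) = 2x + y   [differs from 2x - y: not invariant]

Only option (C), x^2, is unchanged by the transformation.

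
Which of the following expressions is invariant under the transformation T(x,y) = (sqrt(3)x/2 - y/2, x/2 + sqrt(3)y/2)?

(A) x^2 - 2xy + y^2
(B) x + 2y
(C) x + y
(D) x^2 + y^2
D

An expression E(x,y) is invariant under T if E(T(x,y)) = E(x,y). Here T(x,y) = (sqrt(3)x/2 - y/2, x/2 + sqrt(3)y/2).
Substitute the transformed coordinates into each option and compare with the original:
(A) x^2 - 2xy + y^2  ->  (sqrt(3)x/2 - y/2)^2 - 2(sqrt(3)x/2 - y/2)(x/2 + sqrt(3)y/2) + (x/2 + sqrt(3)y/2)^2 = -sqrt(3)x^2/2 + x^2 - xy + sqrt(3)y^2/2 + y^2   [differs from x^2 - 2xy + y^2: not invariant]
(B) x + 2y  ->  (sqrt(3)x/2 - y/2) + 2(x/2 + sqrt(3)y/2) = sqrt(3)x/2 + x - y/2 + sqrt(3)y   [differs from x + 2y: not invariant]
(C) x + y  ->  (sqrt(3)x/2 - y/2) + (x/2 + sqrt(3)y/2) = x/2 + sqrt(3)x/2 - y/2 + sqrt(3)y/2   [differs from x + y: not invariant]
(D) x^2 + y^2  ->  (sqrt(3)x/2 - y/2)^2 + (x/2 + sqrt(3)y/2)^2 = x^2 + y^2   [equals x^2 + y^2: invariant]

Only option (D), x^2 + y^2, is unchanged by the transformation.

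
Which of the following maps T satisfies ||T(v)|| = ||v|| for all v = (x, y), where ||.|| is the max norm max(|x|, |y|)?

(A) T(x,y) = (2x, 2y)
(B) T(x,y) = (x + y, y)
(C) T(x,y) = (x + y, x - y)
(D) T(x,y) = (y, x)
D

A transformation preserves a norm if ||T(v)|| = ||v|| for every v; a single vector where the norm changes rules an option out.

(A) T(x,y) = (2x, 2y): v = (1, 0) has norm max(|1|, |0|) = 1, but T(v) = (2, 0) has norm 2 -- not preserved.
(B) T(x,y) = (x + y, y): v = (1, 1) has norm max(|1|, |1|) = 1, but T(v) = (2, 1) has norm 2 -- not preserved.
(C) T(x,y) = (x + y, x - y): v = (1, 1) has norm max(|1|, |1|) = 1, but T(v) = (2, 0) has norm 2 -- not preserved.
(D) T(x,y) = (y, x): preserves the norm -- it only permutes the coordinates and/or flips signs, which leaves max(|x|, |y|) unchanged.

Therefore the answer is (D).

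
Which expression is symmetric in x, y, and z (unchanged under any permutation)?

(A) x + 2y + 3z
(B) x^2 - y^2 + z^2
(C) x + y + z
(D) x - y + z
C

A symmetric expression is unchanged when the variables are permuted; here the transformation to test is the swap (x, y) -> (y, x).
A symmetric expression must survive every permutation; the single swap x <-> y already eliminates the distractors, and the keyed expression is also unchanged by x <-> z and y <-> z (each variable enters it in exactly the same way).
Substitute the transformed coordinates into each option and compare with the original:
(A) x + 2y + 3z  ->  (y) + 2(x) + 3z = 2x + y + 3z   [differs from x + 2y + 3z: not invariant]
(B) x^2 - y^2 + z^2  ->  (y)^2 - (x)^2 + z^2 = -x^2 + y^2 + z^2   [differs from x^2 - y^2 + z^2: not invariant]
(C) x + y + z  ->  (y) + (x) + z = x + y + z   [equals x + y + z: invariant]
(D) x - y + z  ->  (y) - (x) + z = -x + y + z   [differs from x - y + z: not invariant]

Only option (C), x + y + z, is unchanged by the transformation.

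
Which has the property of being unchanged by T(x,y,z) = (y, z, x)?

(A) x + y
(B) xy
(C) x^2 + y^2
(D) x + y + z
D

Apply T(x,y,z) = (y, z, x) to each option, i.e. replace (x, y, z) by the transformed coordinates.
Substitute the transformed coordinates into each option and compare with the original:
(A) x + y  ->  (y) + (z) = y + z   [differs from x + y: not invariant]
(B) xy  ->  (y)(z) = yz   [differs from xy: not invariant]
(C) x^2 + y^2  ->  (y)^2 + (z)^2 = y^2 + z^2   [differs from x^2 + y^2: not invariant]
(D) x + y + z  ->  (y) + (z) + (x) = x + y + z   [equals x + y + z: invariant]

Only option (D), x + y + z, is unchanged by the transformation.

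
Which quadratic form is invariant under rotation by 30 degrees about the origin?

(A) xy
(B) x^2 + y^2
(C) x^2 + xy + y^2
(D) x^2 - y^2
B

Rotation by 30 degrees sends (x, y) to (sqrt(3)x/2 - y/2, x/2 + sqrt(3)y/2).
Substitute the transformed coordinates into each option and compare with the original:
(A) xy  ->  (sqrt(3)x/2 - y/2)(x/2 + sqrt(3)y/2) = sqrt(3)x^2/4 + xy/2 - sqrt(3)y^2/4   [differs from xy: not invariant]
(B) x^2 + y^2  ->  (sqrt(3)x/2 - y/2)^2 + (x/2 + sqrt(3)y/2)^2 = x^2 + y^2   [equals x^2 + y^2: invariant]
(C) x^2 + xy + y^2  ->  (sqrt(3)x/2 - y/2)^2 + (sqrt(3)x/2 - y/2)(x/2 + sqrt(3)y/2) + (x/2 + sqrt(3)y/2)^2 = sqrt(3)x^2/4 + x^2 + xy/2 - sqrt(3)y^2/4 + y^2   [differs from x^2 + xy + y^2: not invariant]
(D) x^2 - y^2  ->  (sqrt(3)x/2 - y/2)^2 - (x/2 + sqrt(3)y/2)^2 = x^2/2 - sqrt(3)xy - y^2/2   [differs from x^2 - y^2: not invariant]

Only option (B), x^2 + y^2, is unchanged by the transformation.
x^2 + y^2 is the squared distance from the origin, which rotations preserve.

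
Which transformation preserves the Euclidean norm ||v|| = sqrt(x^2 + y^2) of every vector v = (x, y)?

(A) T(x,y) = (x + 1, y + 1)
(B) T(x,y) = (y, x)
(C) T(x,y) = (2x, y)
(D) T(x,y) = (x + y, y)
B

A transformation preserves a norm if ||T(v)|| = ||v|| for every v; a single vector where the norm changes rules an option out.

(A) T(x,y) = (x + 1, y + 1): v = (1, 0) has norm sqrt((1)^2 + (0)^2) = 1, but T(v) = (2, 1) has norm sqrt(5) -- not preserved.
(B) T(x,y) = (y, x): preserves the norm -- it is an orthogonal map (a rotation/reflection), and (y)^2 + (x)^2 simplifies to x^2 + y^2.
(C) T(x,y) = (2x, y): v = (1, 0) has norm sqrt((1)^2 + (0)^2) = 1, but T(v) = (2, 0) has norm 2 -- not preserved.
(D) T(x,y) = (x + y, y): v = (0, 1) has norm sqrt((0)^2 + (1)^2) = 1, but T(v) = (1, 1) has norm sqrt(2) -- not preserved.

Therefore the answer is (B).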